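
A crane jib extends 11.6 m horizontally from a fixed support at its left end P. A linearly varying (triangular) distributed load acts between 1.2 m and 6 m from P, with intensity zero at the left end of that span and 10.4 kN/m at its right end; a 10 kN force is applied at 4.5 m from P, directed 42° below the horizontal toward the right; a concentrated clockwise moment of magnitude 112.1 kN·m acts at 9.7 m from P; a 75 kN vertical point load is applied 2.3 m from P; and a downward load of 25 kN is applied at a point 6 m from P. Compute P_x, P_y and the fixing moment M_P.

Resultant of the triangular load: ½ × 10.4 × 4.8 = 24.96 kN, acting at 4.4 m from P (one-third of the span from the peak).
ΣF_x = 0: P_x + 10·cos42° = 0 → P_x = -7.431 kN.
ΣF_y = 0: P_y − ½·10.4·4.8 − 10·sin42° − 75 − 25 = 0 → P_y = 131.7 kN.
ΣM about P: M_P − (½·10.4·4.8)·4.4 − 10·sin42°·4.5 − 112.1 − 75·2.3 − 25·6 = 0 → M_P = 574.5 kN·m.

P_x = -7.431 kN, P_y = 131.7 kN, M_P = 574.5 kN·m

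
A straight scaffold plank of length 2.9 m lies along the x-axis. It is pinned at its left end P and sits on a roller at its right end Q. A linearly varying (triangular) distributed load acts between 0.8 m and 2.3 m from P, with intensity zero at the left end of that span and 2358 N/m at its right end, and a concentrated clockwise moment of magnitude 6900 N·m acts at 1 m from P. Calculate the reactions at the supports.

P_x = 0, P_y = -1709 N, Q_y = 3477 N

Resultant of the triangular load: ½ × 2358 × 1.5 = 1768.5 N, acting at 1.8 m from P (one-third of the span from the peak).
Taking moments about P: Q_y·2.9 − (½·2358·1.5)·1.8 − 6900 = 0 → Q_y = 10083.3/2.9 = 3477 N.
ΣF_y = 0: P_y + 3477 − ½·2358·1.5 = 0 → P_y = -1709 N.
ΣF_x = 0: no horizontal applied forces, so P_x = 0.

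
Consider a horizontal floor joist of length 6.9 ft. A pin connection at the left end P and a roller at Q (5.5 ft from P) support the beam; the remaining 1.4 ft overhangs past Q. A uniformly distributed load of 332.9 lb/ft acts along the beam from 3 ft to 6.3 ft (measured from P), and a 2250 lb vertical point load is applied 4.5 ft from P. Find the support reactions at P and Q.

P_x = 0, P_y = 578.9 lb, Q_y = 2770 lb

Resultant of the distributed load: 332.9 × 3.3 = 1098.57 lb at 4.65 ft from P.
ΣM about P: Q_y·5.5 − (332.9·3.3)·4.65 − 2250·4.5 = 0 → Q_y = 15233.3505/5.5 = 2769.7 ≈ 2770 lb.
ΣF_y = 0: P_y + 2769.7 − 332.9·3.3 − 2250 = 0 → P_y = 578.9 lb.
ΣF_x = 0: no horizontal applied forces, so P_x = 0.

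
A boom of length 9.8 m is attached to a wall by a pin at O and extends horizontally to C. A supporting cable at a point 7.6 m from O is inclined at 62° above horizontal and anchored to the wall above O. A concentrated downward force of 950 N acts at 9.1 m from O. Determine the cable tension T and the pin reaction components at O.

ΣM about O: T·sin62°·7.6 − 950·9.1 = 0 → T = 8645/(7.6·0.882948) = 1288.3 ≈ 1288 N.
ΣF_x = 0: O_x − T·cos62° = 0 → O_x = 1288.3 × 0.469472 = 604.8 N.
ΣF_y = 0: O_y + T·sin62° − 950 = 0 → O_y = 950 − 1288.3 × 0.882948 = -187.5 N.

T = 1288 N, O_x = 604.8 N, O_y = -187.5 N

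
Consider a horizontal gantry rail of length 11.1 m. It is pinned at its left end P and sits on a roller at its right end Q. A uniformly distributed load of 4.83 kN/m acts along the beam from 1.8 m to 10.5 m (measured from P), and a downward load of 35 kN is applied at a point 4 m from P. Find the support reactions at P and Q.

Resultant of the distributed load: 4.83 × 8.7 = 42.021 kN at 6.15 m from P.
Taking moments about P: Q_y·11.1 − (4.83·8.7)·6.15 − 35·4 = 0 → Q_y = 398.42915/11.1 = 35.8945 ≈ 35.89 kN.
ΣF_y = 0: P_y + 35.8945 − 4.83·8.7 − 35 = 0 → P_y = 41.13 kN.
ΣF_x = 0: no horizontal applied forces, so P_x = 0.

P_x = 0, P_y = 41.13 kN, Q_y = 35.89 kN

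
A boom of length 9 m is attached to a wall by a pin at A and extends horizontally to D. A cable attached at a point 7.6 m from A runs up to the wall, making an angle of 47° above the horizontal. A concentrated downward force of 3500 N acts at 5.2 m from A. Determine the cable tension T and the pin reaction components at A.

T = 3274 N, A_x = 2233 N, A_y = 1105 N

ΣM about A: T·sin47°·7.6 − 3500·5.2 = 0 → T = 18200/(7.6·0.731354) = 3274.39 ≈ 3274 N.
ΣF_x = 0: A_x − T·cos47° = 0 → A_x = 3274.39 × 0.681998 = 2233 N.
ΣF_y = 0: A_y + T·sin47° − 3500 = 0 → A_y = 3500 − 3274.39 × 0.731354 = 1105 N.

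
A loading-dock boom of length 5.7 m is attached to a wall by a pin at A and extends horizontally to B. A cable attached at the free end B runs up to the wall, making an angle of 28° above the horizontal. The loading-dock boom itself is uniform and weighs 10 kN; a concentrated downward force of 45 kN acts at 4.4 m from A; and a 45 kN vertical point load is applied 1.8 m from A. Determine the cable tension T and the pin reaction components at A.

ΣM about A: T·sin28°·5.7 − 10·2.85 − 45·4.4 − 45·1.8 = 0 → T = 307.5/(5.7·0.469472) = 114.911 ≈ 114.9 kN.
ΣF_x = 0: A_x − T·cos28° = 0 → A_x = 114.911 × 0.882948 = 101.5 kN.
ΣF_y = 0: A_y + T·sin28° − 10 − 45 − 45 = 0 → A_y = 100 − 114.911 × 0.469472 = 46.05 kN.

T = 114.9 kN, A_x = 101.5 kN, A_y = 46.05 kN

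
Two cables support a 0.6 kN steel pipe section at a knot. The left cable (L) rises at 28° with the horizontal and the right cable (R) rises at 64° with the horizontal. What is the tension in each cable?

T_L = 0.2632 kN, T_R = 0.5301 kN

ΣF_x = 0: −T_L·cos28° + T_R·cos64° = 0 → T_R = 2.01416·T_L.
ΣF_y = 0: T_L·sin28° + T_R·sin64° = 0.6.
Substitute: T_L·(0.469472 + 2.01416·0.898794) = 0.6 → T_L = 0.263182 ≈ 0.2632 kN.
Then T_R = 2.01416 × 0.263182 = 0.5301 kN.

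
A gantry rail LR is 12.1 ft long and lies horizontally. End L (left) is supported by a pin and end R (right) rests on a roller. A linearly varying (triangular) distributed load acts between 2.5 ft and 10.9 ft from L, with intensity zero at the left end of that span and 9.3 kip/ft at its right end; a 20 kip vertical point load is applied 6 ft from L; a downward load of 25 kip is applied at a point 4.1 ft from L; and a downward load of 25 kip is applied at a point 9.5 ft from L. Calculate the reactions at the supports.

Resultant of the triangular load: ½ × 9.3 × 8.4 = 39.06 kip, acting at 8.1 ft from L (one-third of the span from the peak).
Moments about L: R_y·12.1 − (½·9.3·8.4)·8.1 − 20·6 − 25·4.1 − 25·9.5 = 0 → R_y = 776.386/12.1 = 64.1641 ≈ 64.16 kip.
ΣF_y = 0: L_y + 64.1641 − ½·9.3·8.4 − 20 − 25 − 25 = 0 → L_y = 44.90 kip.
ΣF_x = 0: no horizontal applied forces, so L_x = 0.

L_x = 0, L_y = 44.90 kip, R_y = 64.16 kip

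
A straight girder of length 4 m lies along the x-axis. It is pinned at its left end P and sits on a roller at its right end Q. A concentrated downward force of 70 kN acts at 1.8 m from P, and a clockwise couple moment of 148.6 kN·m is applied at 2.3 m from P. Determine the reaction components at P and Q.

P_x = 0, P_y = 1.350 kN, Q_y = 68.65 kN

ΣM about P: Q_y·4 − 70·1.8 − 148.6 = 0 → Q_y = 274.6/4 = 68.65 kN.
ΣF_y = 0: P_y + 68.65 − 70 = 0 → P_y = 1.350 kN.
ΣF_x = 0: no horizontal applied forces, so P_x = 0.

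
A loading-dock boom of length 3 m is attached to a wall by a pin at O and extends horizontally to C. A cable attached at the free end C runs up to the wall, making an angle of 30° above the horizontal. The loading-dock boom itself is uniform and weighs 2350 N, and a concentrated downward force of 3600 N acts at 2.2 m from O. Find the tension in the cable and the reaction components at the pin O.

ΣM about O: T·sin30°·3 − 2350·1.5 − 3600·2.2 = 0 → T = 11445/(3·0.5) = 7630 N.
ΣF_x = 0: O_x − T·cos30° = 0 → O_x = 7630 × 0.866025 = 6608 N.
ΣF_y = 0: O_y + T·sin30° − 2350 − 3600 = 0 → O_y = 5950 − 7630 × 0.5 = 2135 N.

T = 7630 N, O_x = 6608 N, O_y = 2135 N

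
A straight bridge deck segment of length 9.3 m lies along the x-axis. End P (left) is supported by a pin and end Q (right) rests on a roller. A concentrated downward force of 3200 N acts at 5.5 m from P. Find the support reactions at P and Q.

P_x = 0, P_y = 1308 N, Q_y = 1892 N

Taking moments about P: Q_y·9.3 − 3200·5.5 = 0 → Q_y = 17600/9.3 = 1892.47 ≈ 1892 N.
ΣF_y = 0: P_y + 1892.47 − 3200 = 0 → P_y = 1308 N.
ΣF_x = 0: no horizontal applied forces, so P_x = 0.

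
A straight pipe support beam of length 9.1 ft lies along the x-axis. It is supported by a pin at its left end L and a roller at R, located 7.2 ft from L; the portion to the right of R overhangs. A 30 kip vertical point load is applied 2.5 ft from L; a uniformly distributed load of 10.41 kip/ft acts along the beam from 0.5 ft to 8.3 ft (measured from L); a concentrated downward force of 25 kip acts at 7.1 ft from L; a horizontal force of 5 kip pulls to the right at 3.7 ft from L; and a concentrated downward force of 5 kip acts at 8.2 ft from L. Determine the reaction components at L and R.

L_x = -5.000 kip, L_y = 50.81 kip, R_y = 90.38 kip

Resultant of the distributed load: 10.41 × 7.8 = 81.198 kip at 4.4 ft from L.
ΣM about L: R_y·7.2 − 30·2.5 − (10.41·7.8)·4.4 − 25·7.1 − 5·8.2 = 0 → R_y = 650.7712/7.2 = 90.3849 ≈ 90.38 kip.
ΣF_y = 0: L_y + 90.3849 − 30 − 10.41·7.8 − 25 − 5 = 0 → L_y = 50.81 kip.
ΣF_x = 0: L_x + 5 = 0 → L_x = -5.000 kip.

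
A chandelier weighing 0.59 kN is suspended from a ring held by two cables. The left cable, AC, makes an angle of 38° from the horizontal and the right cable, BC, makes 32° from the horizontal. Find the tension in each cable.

T_AC = 0.5325 kN, T_BC = 0.4948 kN

ΣF_x = 0: −T_AC·cos38° + T_BC·cos32° = 0 → T_BC = 0.929205·T_AC.
ΣF_y = 0: T_AC·sin38° + T_BC·sin32° = 0.59.
Substitute: T_AC·(0.615661 + 0.929205·0.529919) = 0.59 → T_AC = 0.53246 ≈ 0.5325 kN.
Then T_BC = 0.929205 × 0.53246 = 0.4948 kN.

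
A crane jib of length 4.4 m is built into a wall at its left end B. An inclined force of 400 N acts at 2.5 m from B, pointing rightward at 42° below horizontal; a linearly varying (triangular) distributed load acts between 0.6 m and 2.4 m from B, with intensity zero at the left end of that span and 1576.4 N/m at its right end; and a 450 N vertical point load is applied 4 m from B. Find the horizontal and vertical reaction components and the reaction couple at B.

B_x = -297.3 N, B_y = 2136 N, M_B = 5023 N·m

Resultant of the triangular load: ½ × 1576.4 × 1.8 = 1418.76 N, acting at 1.8 m from B (one-third of the span from the peak).
ΣF_x = 0: B_x + 400·cos42° = 0 → B_x = -297.3 N.
ΣF_y = 0: B_y − 400·sin42° − ½·1576.4·1.8 − 450 = 0 → B_y = 2136 N.
ΣM about B: M_B − 400·sin42°·2.5 − (½·1576.4·1.8)·1.8 − 450·4 = 0 → M_B = 5023 N·m.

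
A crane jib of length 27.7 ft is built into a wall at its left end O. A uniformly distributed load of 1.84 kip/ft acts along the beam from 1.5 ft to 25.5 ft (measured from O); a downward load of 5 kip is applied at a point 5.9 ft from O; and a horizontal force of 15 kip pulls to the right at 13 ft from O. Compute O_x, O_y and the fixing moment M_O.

Resultant of the distributed load: 1.84 × 24 = 44.16 kip at 13.5 ft from O.
ΣF_x = 0: O_x + 15 = 0 → O_x = -15.00 kip.
ΣF_y = 0: O_y − 1.84·24 − 5 = 0 → O_y = 49.16 kip.
ΣM about O: M_O − (1.84·24)·13.5 − 5·5.9 = 0 → M_O = 625.7 kip·ft.

O_x = -15.00 kip, O_y = 49.16 kip, M_O = 625.7 kip·ft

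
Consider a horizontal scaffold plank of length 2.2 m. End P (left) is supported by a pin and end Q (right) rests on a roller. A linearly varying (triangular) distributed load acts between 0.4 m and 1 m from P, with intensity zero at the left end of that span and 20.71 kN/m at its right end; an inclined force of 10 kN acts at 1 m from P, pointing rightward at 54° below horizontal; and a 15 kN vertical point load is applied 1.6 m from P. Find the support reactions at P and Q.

P_x = -5.878 kN, P_y = 12.46 kN, Q_y = 16.85 kN

Resultant of the triangular load: ½ × 20.71 × 0.6 = 6.213 kN, acting at 0.8 m from P (one-third of the span from the peak).
ΣM about P: Q_y·2.2 − (½·20.71·0.6)·0.8 − 10·sin54°·1 − 15·1.6 = 0 → Q_y = 37.0606/2.2 = 16.8457 ≈ 16.85 kN.
ΣF_y = 0: P_y + 16.8457 − ½·20.71·0.6 − 10·sin54° − 15 = 0 → P_y = 12.46 kN.
ΣF_x = 0: P_x + 10·cos54° = 0 → P_x = -5.878 kN.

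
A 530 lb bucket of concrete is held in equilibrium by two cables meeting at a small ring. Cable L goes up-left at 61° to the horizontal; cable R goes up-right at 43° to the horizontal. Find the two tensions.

ΣF_x = 0: −T_L·cos61° + T_R·cos43° = 0 → T_R = 0.662894·T_L.
ΣF_y = 0: T_L·sin61° + T_R·sin43° = 530.
Substitute: T_L·(0.87462 + 0.662894·0.681998) = 530 → T_L = 399.484 ≈ 399.5 lb.
Then T_R = 0.662894 × 399.484 = 264.8 lb.

T_L = 399.5 lb, T_R = 264.8 lb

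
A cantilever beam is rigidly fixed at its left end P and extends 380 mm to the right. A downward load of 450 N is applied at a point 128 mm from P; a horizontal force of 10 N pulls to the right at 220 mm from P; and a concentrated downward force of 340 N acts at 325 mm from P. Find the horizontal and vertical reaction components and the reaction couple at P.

P_x = -10.00 N, P_y = 790.0 N, M_P = 168100 N·mm

ΣF_x = 0: P_x + 10 = 0 → P_x = -10.00 N.
ΣF_y = 0: P_y − 450 − 340 = 0 → P_y = 790.0 N.
ΣM about P: M_P − 450·128 − 340·325 = 0 → M_P = 168100 N·mm.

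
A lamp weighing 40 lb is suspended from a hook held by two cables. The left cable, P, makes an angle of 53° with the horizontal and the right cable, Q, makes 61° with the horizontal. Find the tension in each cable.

T_P = 21.23 lb, T_Q = 26.35 lb

ΣF_x = 0: −T_P·cos53° + T_Q·cos61° = 0 → T_Q = 1.24134·T_P.
ΣF_y = 0: T_P·sin53° + T_Q·sin61° = 40.
Substitute: T_P·(0.798636 + 1.24134·0.87462) = 40 → T_P = 21.2276 ≈ 21.23 lb.
Then T_Q = 1.24134 × 21.2276 = 26.35 lb.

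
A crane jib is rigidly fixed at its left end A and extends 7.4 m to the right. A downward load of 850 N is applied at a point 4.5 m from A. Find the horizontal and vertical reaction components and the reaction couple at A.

ΣF_x = 0: A_x = 0.
ΣF_y = 0: A_y − 850 = 0 → A_y = 850.0 N.
ΣM about A: M_A − 850·4.5 = 0 → M_A = 3825 N·m.

A_x = 0, A_y = 850.0 N, M_A = 3825 N·m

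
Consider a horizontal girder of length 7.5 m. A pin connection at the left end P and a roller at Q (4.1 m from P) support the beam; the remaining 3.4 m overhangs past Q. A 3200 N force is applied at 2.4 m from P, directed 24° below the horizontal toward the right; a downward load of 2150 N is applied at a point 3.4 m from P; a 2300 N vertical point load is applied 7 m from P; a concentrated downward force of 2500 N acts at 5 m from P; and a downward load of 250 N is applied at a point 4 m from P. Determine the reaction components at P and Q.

Moments about P: Q_y·4.1 − 3200·sin24°·2.4 − 2150·3.4 − 2300·7 − 2500·5 − 250·4 = 0 → Q_y = 40033.7/4.1 = 9764.32 ≈ 9764 N.
ΣF_y = 0: P_y + 9764.32 − 3200·sin24° − 2150 − 2300 − 2500 − 250 = 0 → P_y = -1263 N.
ΣF_x = 0: P_x + 3200·cos24° = 0 → P_x = -2923 N.

P_x = -2923 N, P_y = -1263 N, Q_y = 9764 N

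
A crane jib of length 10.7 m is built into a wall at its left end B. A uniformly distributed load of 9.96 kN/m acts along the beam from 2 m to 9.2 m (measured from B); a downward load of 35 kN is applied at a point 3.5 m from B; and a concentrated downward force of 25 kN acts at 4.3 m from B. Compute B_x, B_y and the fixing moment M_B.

B_x = 0, B_y = 131.7 kN, M_B = 631.6 kN·m

Resultant of the distributed load: 9.96 × 7.2 = 71.712 kN at 5.6 m from B.
ΣF_x = 0: B_x = 0.
ΣF_y = 0: B_y − 9.96·7.2 − 35 − 25 = 0 → B_y = 131.7 kN.
ΣM about B: M_B − (9.96·7.2)·5.6 − 35·3.5 − 25·4.3 = 0 → M_B = 631.6 kN·m.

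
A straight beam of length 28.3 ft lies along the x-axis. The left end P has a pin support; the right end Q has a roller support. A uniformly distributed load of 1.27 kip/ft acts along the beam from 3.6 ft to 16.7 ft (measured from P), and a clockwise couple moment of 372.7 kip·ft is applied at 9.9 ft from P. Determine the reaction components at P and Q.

Resultant of the distributed load: 1.27 × 13.1 = 16.637 kip at 10.15 ft from P.
Moments about P: Q_y·28.3 − (1.27·13.1)·10.15 − 372.7 = 0 → Q_y = 541.56555/28.3 = 19.1366 ≈ 19.14 kip.
ΣF_y = 0: P_y + 19.1366 − 1.27·13.1 = 0 → P_y = -2.500 kip.
ΣF_x = 0: no horizontal applied forces, so P_x = 0.

P_x = 0, P_y = -2.500 kip, Q_y = 19.14 kip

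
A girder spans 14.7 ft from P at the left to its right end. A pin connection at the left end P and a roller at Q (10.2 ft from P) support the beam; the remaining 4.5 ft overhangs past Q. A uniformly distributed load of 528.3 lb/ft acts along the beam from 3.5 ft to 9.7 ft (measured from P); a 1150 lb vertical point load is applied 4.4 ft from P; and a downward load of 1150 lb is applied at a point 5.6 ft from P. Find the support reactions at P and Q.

P_x = 0, P_y = 2329 lb, Q_y = 3247 lb

Resultant of the distributed load: 528.3 × 6.2 = 3275.46 lb at 6.6 ft from P.
Taking moments about P: Q_y·10.2 − (528.3·6.2)·6.6 − 1150·4.4 − 1150·5.6 = 0 → Q_y = 33118.036/10.2 = 3246.87 ≈ 3247 lb.
ΣF_y = 0: P_y + 3246.87 − 528.3·6.2 − 1150 − 1150 = 0 → P_y = 2329 lb.
ΣF_x = 0: no horizontal applied forces, so P_x = 0.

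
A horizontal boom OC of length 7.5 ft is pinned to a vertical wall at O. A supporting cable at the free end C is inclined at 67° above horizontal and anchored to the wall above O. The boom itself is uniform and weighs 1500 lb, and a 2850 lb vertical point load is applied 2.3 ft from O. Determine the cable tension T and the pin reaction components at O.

ΣM about O: T·sin67°·7.5 − 1500·3.75 − 2850·2.3 = 0 → T = 12180/(7.5·0.920505) = 1764.25 ≈ 1764 lb.
ΣF_x = 0: O_x − T·cos67° = 0 → O_x = 1764.25 × 0.390731 = 689.3 lb.
ΣF_y = 0: O_y + T·sin67° − 1500 − 2850 = 0 → O_y = 4350 − 1764.25 × 0.920505 = 2726 lb.

T = 1764 lb, O_x = 689.3 lb, O_y = 2726 lb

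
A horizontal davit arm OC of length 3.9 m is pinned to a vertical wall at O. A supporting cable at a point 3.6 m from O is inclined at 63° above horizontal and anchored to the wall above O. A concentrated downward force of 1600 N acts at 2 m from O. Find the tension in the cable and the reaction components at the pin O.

T = 997.6 N, O_x = 452.9 N, O_y = 711.1 N

ΣM about O: T·sin63°·3.6 − 1600·2 = 0 → T = 3200/(3.6·0.891007) = 997.623 ≈ 997.6 N.
ΣF_x = 0: O_x − T·cos63° = 0 → O_x = 997.623 × 0.45399 = 452.9 N.
ΣF_y = 0: O_y + T·sin63° − 1600 = 0 → O_y = 1600 − 997.623 × 0.891007 = 711.1 N.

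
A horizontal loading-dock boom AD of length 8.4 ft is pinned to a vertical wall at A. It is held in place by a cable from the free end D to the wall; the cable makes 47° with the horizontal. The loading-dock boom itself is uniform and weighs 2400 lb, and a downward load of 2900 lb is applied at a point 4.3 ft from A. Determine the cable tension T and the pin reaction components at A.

T = 3671 lb, A_x = 2503 lb, A_y = 2615 lb

ΣM about A: T·sin47°·8.4 − 2400·4.2 − 2900·4.3 = 0 → T = 22550/(8.4·0.731354) = 3670.62 ≈ 3671 lb.
ΣF_x = 0: A_x − T·cos47° = 0 → A_x = 3670.62 × 0.681998 = 2503 lb.
ΣF_y = 0: A_y + T·sin47° − 2400 − 2900 = 0 → A_y = 5300 − 3670.62 × 0.731354 = 2615 lb.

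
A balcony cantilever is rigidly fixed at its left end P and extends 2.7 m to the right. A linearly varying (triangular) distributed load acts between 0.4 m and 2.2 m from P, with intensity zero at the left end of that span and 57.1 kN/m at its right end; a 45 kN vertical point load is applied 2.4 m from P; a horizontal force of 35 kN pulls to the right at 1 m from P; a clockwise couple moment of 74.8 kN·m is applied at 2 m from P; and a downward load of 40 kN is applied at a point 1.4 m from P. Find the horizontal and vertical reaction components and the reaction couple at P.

Resultant of the triangular load: ½ × 57.1 × 1.8 = 51.39 kN, acting at 1.6 m from P (one-third of the span from the peak).
ΣF_x = 0: P_x + 35 = 0 → P_x = -35.00 kN.
ΣF_y = 0: P_y − ½·57.1·1.8 − 45 − 40 = 0 → P_y = 136.4 kN.
ΣM about P: M_P − (½·57.1·1.8)·1.6 − 45·2.4 − 74.8 − 40·1.4 = 0 → M_P = 321.0 kN·m.

P_x = -35.00 kN, P_y = 136.4 kN, M_P = 321.0 kN·m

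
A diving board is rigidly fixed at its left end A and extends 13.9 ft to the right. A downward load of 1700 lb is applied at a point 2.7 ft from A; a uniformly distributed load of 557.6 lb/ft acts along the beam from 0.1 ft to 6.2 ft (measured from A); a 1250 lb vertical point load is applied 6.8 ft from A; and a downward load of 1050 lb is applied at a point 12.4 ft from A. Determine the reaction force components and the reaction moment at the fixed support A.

Resultant of the distributed load: 557.6 × 6.1 = 3401.36 lb at 3.15 ft from A.
ΣF_x = 0: A_x = 0.
ΣF_y = 0: A_y − 1700 − 557.6·6.1 − 1250 − 1050 = 0 → A_y = 7401 lb.
ΣM about A: M_A − 1700·2.7 − (557.6·6.1)·3.15 − 1250·6.8 − 1050·12.4 = 0 → M_A = 36820 lb·ft.

A_x = 0, A_y = 7401 lb, M_A = 36820 lb·ft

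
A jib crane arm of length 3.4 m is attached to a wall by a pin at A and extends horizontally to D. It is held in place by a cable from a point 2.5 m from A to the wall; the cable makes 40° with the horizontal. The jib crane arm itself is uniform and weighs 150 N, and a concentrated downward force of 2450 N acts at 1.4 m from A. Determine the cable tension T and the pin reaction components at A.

ΣM about A: T·sin40°·2.5 − 150·1.7 − 2450·1.4 = 0 → T = 3685/(2.5·0.642788) = 2293.14 ≈ 2293 N.
ΣF_x = 0: A_x − T·cos40° = 0 → A_x = 2293.14 × 0.766044 = 1757 N.
ΣF_y = 0: A_y + T·sin40° − 150 − 2450 = 0 → A_y = 2600 − 2293.14 × 0.642788 = 1126 N.

T = 2293 N, A_x = 1757 N, A_y = 1126 N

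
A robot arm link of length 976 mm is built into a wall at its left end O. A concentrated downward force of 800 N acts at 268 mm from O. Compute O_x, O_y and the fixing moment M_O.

ΣF_x = 0: O_x = 0.
ΣF_y = 0: O_y − 800 = 0 → O_y = 800.0 N.
ΣM about O: M_O − 800·268 = 0 → M_O = 214400 N·mm.

O_x = 0, O_y = 800.0 N, M_O = 214400 N·mm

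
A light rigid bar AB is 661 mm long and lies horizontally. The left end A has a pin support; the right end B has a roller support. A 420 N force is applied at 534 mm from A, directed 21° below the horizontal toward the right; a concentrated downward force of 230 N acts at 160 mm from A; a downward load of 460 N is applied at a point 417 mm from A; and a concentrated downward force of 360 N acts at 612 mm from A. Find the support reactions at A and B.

A_x = -392.1 N, A_y = 399.7 N, B_y = 800.8 N

Taking moments about A: B_y·661 − 420·sin21°·534 − 230·160 − 460·417 − 360·612 = 0 → B_y = 529315/661 = 800.779 ≈ 800.8 N.
ΣF_y = 0: A_y + 800.779 − 420·sin21° − 230 − 460 − 360 = 0 → A_y = 399.7 N.
ΣF_x = 0: A_x + 420·cos21° = 0 → A_x = -392.1 N.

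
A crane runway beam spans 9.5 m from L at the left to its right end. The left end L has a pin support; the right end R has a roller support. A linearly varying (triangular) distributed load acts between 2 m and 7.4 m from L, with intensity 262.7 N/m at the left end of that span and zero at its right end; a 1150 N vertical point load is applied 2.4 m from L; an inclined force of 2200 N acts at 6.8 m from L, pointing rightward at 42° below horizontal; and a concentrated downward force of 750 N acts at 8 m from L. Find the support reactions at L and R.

L_x = -1635 N, L_y = 1822 N, R_y = 2260 N

Resultant of the triangular load: ½ × 262.7 × 5.4 = 709.29 N, acting at 3.8 m from L (one-third of the span from the peak).
Taking moments about L: R_y·9.5 − (½·262.7·5.4)·3.8 − 1150·2.4 − 2200·sin42°·6.8 − 750·8 = 0 → R_y = 21465.5/9.5 = 2259.53 ≈ 2260 N.
ΣF_y = 0: L_y + 2259.53 − ½·262.7·5.4 − 1150 − 2200·sin42° − 750 = 0 → L_y = 1822 N.
ΣF_x = 0: L_x + 2200·cos42° = 0 → L_x = -1635 N.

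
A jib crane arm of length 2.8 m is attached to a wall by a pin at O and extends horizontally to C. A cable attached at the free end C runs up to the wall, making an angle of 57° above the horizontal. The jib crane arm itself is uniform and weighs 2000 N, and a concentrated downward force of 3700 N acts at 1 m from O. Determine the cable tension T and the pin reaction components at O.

ΣM about O: T·sin57°·2.8 − 2000·1.4 − 3700·1 = 0 → T = 6500/(2.8·0.838671) = 2767.98 ≈ 2768 N.
ΣF_x = 0: O_x − T·cos57° = 0 → O_x = 2767.98 × 0.544639 = 1508 N.
ΣF_y = 0: O_y + T·sin57° − 2000 − 3700 = 0 → O_y = 5700 − 2767.98 × 0.838671 = 3379 N.

T = 2768 N, O_x = 1508 N, O_y = 3379 N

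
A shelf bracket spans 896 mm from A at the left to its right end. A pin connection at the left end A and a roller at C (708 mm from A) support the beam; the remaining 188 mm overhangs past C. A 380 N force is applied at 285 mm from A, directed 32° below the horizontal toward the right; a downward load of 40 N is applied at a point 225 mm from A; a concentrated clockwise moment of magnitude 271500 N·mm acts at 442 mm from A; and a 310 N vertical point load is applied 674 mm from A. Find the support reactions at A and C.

Taking moments about A: C_y·708 − 380·sin32°·285 − 40·225 − 271500 − 310·674 = 0 → C_y = 546830/708 = 772.359 ≈ 772.4 N.
ΣF_y = 0: A_y + 772.359 − 380·sin32° − 40 − 310 = 0 → A_y = -221.0 N.
ΣF_x = 0: A_x + 380·cos32° = 0 → A_x = -322.3 N.

A_x = -322.3 N, A_y = -221.0 N, C_y = 772.4 N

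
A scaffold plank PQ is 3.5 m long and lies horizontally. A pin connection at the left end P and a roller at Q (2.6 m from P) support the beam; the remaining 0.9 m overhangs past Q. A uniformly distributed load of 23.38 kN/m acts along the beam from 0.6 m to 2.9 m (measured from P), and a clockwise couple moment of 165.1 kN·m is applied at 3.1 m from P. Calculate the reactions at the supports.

Resultant of the distributed load: 23.38 × 2.3 = 53.774 kN at 1.75 m from P.
Taking moments about P: Q_y·2.6 − (23.38·2.3)·1.75 − 165.1 = 0 → Q_y = 259.2045/2.6 = 99.694 ≈ 99.69 kN.
ΣF_y = 0: P_y + 99.694 − 23.38·2.3 = 0 → P_y = -45.92 kN.
ΣF_x = 0: no horizontal applied forces, so P_x = 0.

P_x = 0, P_y = -45.92 kN, Q_y = 99.69 kN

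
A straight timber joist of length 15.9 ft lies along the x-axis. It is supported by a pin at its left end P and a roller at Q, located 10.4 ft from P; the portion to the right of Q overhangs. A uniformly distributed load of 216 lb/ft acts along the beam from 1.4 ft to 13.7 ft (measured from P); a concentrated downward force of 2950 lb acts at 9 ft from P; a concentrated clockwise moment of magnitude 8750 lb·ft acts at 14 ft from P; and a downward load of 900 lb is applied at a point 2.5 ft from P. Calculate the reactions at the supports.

P_x = 0, P_y = 967.5 lb, Q_y = 5539 lb

Resultant of the distributed load: 216 × 12.3 = 2656.8 lb at 7.55 ft from P.
Taking moments about P: Q_y·10.4 − (216·12.3)·7.55 − 2950·9 − 8750 − 900·2.5 = 0 → Q_y = 57608.84/10.4 = 5539.31 ≈ 5539 lb.
ΣF_y = 0: P_y + 5539.31 − 216·12.3 − 2950 − 900 = 0 → P_y = 967.5 lb.
ΣF_x = 0: no horizontal applied forces, so P_x = 0.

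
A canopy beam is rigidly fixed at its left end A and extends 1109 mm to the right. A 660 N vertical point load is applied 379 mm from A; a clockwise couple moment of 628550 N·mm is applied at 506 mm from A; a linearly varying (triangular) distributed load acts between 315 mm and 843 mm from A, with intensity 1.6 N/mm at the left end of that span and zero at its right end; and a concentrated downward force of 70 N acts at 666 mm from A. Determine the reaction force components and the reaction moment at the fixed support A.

A_x = 0, A_y = 1152 N, M_A = 1133000 N·mm

Resultant of the triangular load: ½ × 1.6 × 528 = 422.4 N, acting at 491 mm from A (one-third of the span from the peak).
ΣF_x = 0: A_x = 0.
ΣF_y = 0: A_y − 660 − ½·1.6·528 − 70 = 0 → A_y = 1152 N.
ΣM about A: M_A − 660·379 − 628550 − (½·1.6·528)·491 − 70·666 = 0 → M_A = 1133000 N·mm.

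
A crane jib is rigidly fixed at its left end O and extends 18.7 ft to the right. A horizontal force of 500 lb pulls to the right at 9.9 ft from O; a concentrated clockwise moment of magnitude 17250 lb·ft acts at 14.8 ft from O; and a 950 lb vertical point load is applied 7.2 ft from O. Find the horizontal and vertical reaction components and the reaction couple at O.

ΣF_x = 0: O_x + 500 = 0 → O_x = -500.0 lb.
ΣF_y = 0: O_y − 950 = 0 → O_y = 950.0 lb.
ΣM about O: M_O − 17250 − 950·7.2 = 0 → M_O = 24090 lb·ft.

O_x = -500.0 lb, O_y = 950.0 lb, M_O = 24090 lb·ft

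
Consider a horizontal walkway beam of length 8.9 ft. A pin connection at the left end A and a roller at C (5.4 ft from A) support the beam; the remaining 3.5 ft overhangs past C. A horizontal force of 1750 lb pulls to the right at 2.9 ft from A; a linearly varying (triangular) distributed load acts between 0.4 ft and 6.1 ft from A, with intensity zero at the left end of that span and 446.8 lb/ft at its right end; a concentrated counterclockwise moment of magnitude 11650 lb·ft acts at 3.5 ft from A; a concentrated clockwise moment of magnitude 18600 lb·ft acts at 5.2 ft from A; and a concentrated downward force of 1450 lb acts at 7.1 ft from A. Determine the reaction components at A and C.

Resultant of the triangular load: ½ × 446.8 × 5.7 = 1273.38 lb, acting at 4.2 ft from A (one-third of the span from the peak).
Moments about A: C_y·5.4 − (½·446.8·5.7)·4.2 + 11650 − 18600 − 1450·7.1 = 0 → C_y = 22593.196/5.4 = 4183.93 ≈ 4184 lb.
ΣF_y = 0: A_y + 4183.93 − ½·446.8·5.7 − 1450 = 0 → A_y = -1461 lb.
ΣF_x = 0: A_x + 1750 = 0 → A_x = -1750 lb.

A_x = -1750 lb, A_y = -1461 lb, C_y = 4184 lb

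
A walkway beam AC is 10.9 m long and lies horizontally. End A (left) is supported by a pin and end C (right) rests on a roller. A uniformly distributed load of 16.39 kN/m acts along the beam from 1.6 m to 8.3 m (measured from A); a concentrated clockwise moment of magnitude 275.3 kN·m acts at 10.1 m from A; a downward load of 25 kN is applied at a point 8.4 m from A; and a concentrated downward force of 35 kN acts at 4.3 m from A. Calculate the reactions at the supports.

A_x = 0, A_y = 61.61 kN, C_y = 108.2 kN

Resultant of the distributed load: 16.39 × 6.7 = 109.813 kN at 4.95 m from A.
Taking moments about A: C_y·10.9 − (16.39·6.7)·4.95 − 275.3 − 25·8.4 − 35·4.3 = 0 → C_y = 1179.37435/10.9 = 108.199 ≈ 108.2 kN.
ΣF_y = 0: A_y + 108.199 − 16.39·6.7 − 25 − 35 = 0 → A_y = 61.61 kN.
ΣF_x = 0: no horizontal applied forces, so A_x = 0.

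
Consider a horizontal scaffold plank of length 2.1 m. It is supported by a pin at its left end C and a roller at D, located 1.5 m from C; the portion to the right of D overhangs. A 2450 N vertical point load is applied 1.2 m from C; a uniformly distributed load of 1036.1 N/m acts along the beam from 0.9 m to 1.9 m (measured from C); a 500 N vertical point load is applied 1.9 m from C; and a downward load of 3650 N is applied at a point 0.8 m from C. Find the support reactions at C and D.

C_x = 0, C_y = 2129 N, D_y = 5507 N

Resultant of the distributed load: 1036.1 × 1 = 1036.1 N at 1.4 m from C.
Taking moments about C: D_y·1.5 − 2450·1.2 − (1036.1·1)·1.4 − 500·1.9 − 3650·0.8 = 0 → D_y = 8260.54/1.5 = 5507.03 ≈ 5507 N.
ΣF_y = 0: C_y + 5507.03 − 2450 − 1036.1·1 − 500 − 3650 = 0 → C_y = 2129 N.
ΣF_x = 0: no horizontal applied forces, so C_x = 0.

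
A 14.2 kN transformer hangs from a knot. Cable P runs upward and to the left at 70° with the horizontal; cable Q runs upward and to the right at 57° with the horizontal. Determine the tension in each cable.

T_P = 9.684 kN, T_Q = 6.081 kN

ΣF_x = 0: −T_P·cos70° + T_Q·cos57° = 0 → T_Q = 0.627976·T_P.
ΣF_y = 0: T_P·sin70° + T_Q·sin57° = 14.2.
Substitute: T_P·(0.939693 + 0.627976·0.838671) = 14.2 → T_P = 9.68385 ≈ 9.684 kN.
Then T_Q = 0.627976 × 9.68385 = 6.081 kN.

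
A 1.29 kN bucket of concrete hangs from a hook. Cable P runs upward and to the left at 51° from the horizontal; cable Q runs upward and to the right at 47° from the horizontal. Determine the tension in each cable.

ΣF_x = 0: −T_P·cos51° + T_Q·cos47° = 0 → T_Q = 0.922759·T_P.
ΣF_y = 0: T_P·sin51° + T_Q·sin47° = 1.29.
Substitute: T_P·(0.777146 + 0.922759·0.731354) = 1.29 → T_P = 0.888424 ≈ 0.8884 kN.
Then T_Q = 0.922759 × 0.888424 = 0.8198 kN.

T_P = 0.8884 kN, T_Q = 0.8198 kN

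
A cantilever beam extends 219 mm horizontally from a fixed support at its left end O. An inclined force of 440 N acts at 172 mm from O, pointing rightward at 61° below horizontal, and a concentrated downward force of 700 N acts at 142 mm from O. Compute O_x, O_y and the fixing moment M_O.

ΣF_x = 0: O_x + 440·cos61° = 0 → O_x = -213.3 N.
ΣF_y = 0: O_y − 440·sin61° − 700 = 0 → O_y = 1085 N.
ΣM about O: M_O − 440·sin61°·172 − 700·142 = 0 → M_O = 165600 N·mm.

O_x = -213.3 N, O_y = 1085 N, M_O = 165600 N·mm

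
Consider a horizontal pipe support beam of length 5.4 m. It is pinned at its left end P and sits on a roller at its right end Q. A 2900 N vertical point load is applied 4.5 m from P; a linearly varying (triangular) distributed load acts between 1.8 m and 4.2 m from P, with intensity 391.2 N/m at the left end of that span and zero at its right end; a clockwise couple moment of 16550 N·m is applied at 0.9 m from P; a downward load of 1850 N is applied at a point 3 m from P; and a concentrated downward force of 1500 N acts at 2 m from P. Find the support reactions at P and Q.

P_x = 0, P_y = -571.4 N, Q_y = 7291 N

Resultant of the triangular load: ½ × 391.2 × 2.4 = 469.44 N, acting at 2.6 m from P (one-third of the span from the peak).
Moments about P: Q_y·5.4 − 2900·4.5 − (½·391.2·2.4)·2.6 − 16550 − 1850·3 − 1500·2 = 0 → Q_y = 39370.544/5.4 = 7290.84 ≈ 7291 N.
ΣF_y = 0: P_y + 7290.84 − 2900 − ½·391.2·2.4 − 1850 − 1500 = 0 → P_y = -571.4 N.
ΣF_x = 0: no horizontal applied forces, so P_x = 0.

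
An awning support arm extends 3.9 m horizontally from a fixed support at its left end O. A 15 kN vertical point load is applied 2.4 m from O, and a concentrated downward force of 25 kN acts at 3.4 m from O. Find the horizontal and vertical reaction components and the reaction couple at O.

ΣF_x = 0: O_x = 0.
ΣF_y = 0: O_y − 15 − 25 = 0 → O_y = 40.00 kN.
ΣM about O: M_O − 15·2.4 − 25·3.4 = 0 → M_O = 121.0 kN·m.

O_x = 0, O_y = 40.00 kN, M_O = 121.0 kN·m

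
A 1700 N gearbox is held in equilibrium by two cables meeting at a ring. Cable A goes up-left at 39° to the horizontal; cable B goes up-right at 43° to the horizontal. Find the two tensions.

T_A = 1256 N, T_B = 1334 N

ΣF_x = 0: −T_A·cos39° + T_B·cos43° = 0 → T_B = 1.06261·T_A.
ΣF_y = 0: T_A·sin39° + T_B·sin43° = 1700.
Substitute: T_A·(0.62932 + 1.06261·0.681998) = 1700 → T_A = 1255.52 ≈ 1256 N.
Then T_B = 1.06261 × 1255.52 = 1334 N.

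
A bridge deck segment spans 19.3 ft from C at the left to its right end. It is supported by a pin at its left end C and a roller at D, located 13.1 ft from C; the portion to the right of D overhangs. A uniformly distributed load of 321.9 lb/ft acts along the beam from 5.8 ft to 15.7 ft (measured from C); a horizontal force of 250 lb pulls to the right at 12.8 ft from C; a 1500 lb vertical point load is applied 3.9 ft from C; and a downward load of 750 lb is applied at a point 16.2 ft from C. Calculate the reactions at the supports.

Resultant of the distributed load: 321.9 × 9.9 = 3186.81 lb at 10.75 ft from C.
ΣM about C: D_y·13.1 − (321.9·9.9)·10.75 − 1500·3.9 − 750·16.2 = 0 → D_y = 52258.2075/13.1 = 3989.18 ≈ 3989 lb.
ΣF_y = 0: C_y + 3989.18 − 321.9·9.9 − 1500 − 750 = 0 → C_y = 1448 lb.
ΣF_x = 0: C_x + 250 = 0 → C_x = -250.0 lb.

C_x = -250.0 lb, C_y = 1448 lb, D_y = 3989 lb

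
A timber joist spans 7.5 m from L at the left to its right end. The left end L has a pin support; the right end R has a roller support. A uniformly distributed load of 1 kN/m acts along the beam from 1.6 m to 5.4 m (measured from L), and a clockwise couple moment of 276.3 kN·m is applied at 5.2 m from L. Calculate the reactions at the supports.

Resultant of the distributed load: 1 × 3.8 = 3.8 kN at 3.5 m from L.
Moments about L: R_y·7.5 − (1·3.8)·3.5 − 276.3 = 0 → R_y = 289.6/7.5 = 38.6133 ≈ 38.61 kN.
ΣF_y = 0: L_y + 38.6133 − 1·3.8 = 0 → L_y = -34.81 kN.
ΣF_x = 0: no horizontal applied forces, so L_x = 0.

L_x = 0, L_y = -34.81 kN, R_y = 38.61 kN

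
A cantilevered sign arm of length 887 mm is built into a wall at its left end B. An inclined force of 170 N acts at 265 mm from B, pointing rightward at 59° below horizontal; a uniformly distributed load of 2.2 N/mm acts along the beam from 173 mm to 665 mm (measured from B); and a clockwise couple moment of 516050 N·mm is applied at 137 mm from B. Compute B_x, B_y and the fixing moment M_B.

B_x = -87.56 N, B_y = 1228 N, M_B = 1008000 N·mm

Resultant of the distributed load: 2.2 × 492 = 1082.4 N at 419 mm from B.
ΣF_x = 0: B_x + 170·cos59° = 0 → B_x = -87.56 N.
ΣF_y = 0: B_y − 170·sin59° − 2.2·492 = 0 → B_y = 1228 N.
ΣM about B: M_B − 170·sin59°·265 − (2.2·492)·419 − 516050 = 0 → M_B = 1008000 N·mm.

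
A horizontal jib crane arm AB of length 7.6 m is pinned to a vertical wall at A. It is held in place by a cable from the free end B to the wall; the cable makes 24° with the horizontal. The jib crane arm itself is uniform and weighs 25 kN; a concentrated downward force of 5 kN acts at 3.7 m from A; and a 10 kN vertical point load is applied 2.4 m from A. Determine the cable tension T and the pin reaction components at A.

T = 44.48 kN, A_x = 40.64 kN, A_y = 21.91 kN

ΣM about A: T·sin24°·7.6 − 25·3.8 − 5·3.7 − 10·2.4 = 0 → T = 137.5/(7.6·0.406737) = 44.4811 ≈ 44.48 kN.
ΣF_x = 0: A_x − T·cos24° = 0 → A_x = 44.4811 × 0.913545 = 40.64 kN.
ΣF_y = 0: A_y + T·sin24° − 25 − 5 − 10 = 0 → A_y = 40 − 44.4811 × 0.406737 = 21.91 kN.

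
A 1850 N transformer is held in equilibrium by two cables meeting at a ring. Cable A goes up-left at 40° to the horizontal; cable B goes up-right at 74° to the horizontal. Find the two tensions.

ΣF_x = 0: −T_A·cos40° + T_B·cos74° = 0 → T_B = 2.77917·T_A.
ΣF_y = 0: T_A·sin40° + T_B·sin74° = 1850.
Substitute: T_A·(0.642788 + 2.77917·0.961262) = 1850 → T_A = 558.187 ≈ 558.2 N.
Then T_B = 2.77917 × 558.187 = 1551 N.

T_A = 558.2 N, T_B = 1551 N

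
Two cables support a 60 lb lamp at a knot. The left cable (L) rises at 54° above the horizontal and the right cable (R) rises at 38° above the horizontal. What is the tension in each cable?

ΣF_x = 0: −T_L·cos54° + T_R·cos38° = 0 → T_R = 0.74591·T_L.
ΣF_y = 0: T_L·sin54° + T_R·sin38° = 60.
Substitute: T_L·(0.809017 + 0.74591·0.615661) = 60 → T_L = 47.3095 ≈ 47.31 lb.
Then T_R = 0.74591 × 47.3095 = 35.29 lb.

T_L = 47.31 lb, T_R = 35.29 lb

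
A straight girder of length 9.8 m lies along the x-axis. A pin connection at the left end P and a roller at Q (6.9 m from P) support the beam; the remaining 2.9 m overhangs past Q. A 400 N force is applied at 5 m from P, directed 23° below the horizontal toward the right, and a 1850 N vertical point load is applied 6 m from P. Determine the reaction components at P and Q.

P_x = -368.2 N, P_y = 284.3 N, Q_y = 1722 N

Taking moments about P: Q_y·6.9 − 400·sin23°·5 − 1850·6 = 0 → Q_y = 11881.5/6.9 = 1721.96 ≈ 1722 N.
ΣF_y = 0: P_y + 1721.96 − 400·sin23° − 1850 = 0 → P_y = 284.3 N.
ΣF_x = 0: P_x + 400·cos23° = 0 → P_x = -368.2 N.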